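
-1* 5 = -5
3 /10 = 0.30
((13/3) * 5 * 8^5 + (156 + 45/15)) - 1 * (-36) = 2130505/3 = 710168.33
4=4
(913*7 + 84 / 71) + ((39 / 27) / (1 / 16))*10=4232285 / 639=6623.29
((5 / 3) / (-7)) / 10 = -1 / 42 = -0.02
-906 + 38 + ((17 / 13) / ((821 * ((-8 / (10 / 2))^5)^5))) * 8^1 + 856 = -604821814726407486297532021 / 50401817471667723365777408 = -12.00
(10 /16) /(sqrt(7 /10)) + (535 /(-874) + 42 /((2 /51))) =5 * sqrt(70) /56 + 935519 /874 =1071.13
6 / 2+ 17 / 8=41 / 8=5.12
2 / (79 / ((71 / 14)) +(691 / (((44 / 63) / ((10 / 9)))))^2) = 68728 / 41529445279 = 0.00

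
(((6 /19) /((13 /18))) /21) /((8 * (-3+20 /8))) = -9 /1729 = -0.01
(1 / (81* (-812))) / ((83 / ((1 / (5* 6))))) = -1 / 163772280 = -0.00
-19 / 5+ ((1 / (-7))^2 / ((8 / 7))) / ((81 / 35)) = -12287 / 3240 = -3.79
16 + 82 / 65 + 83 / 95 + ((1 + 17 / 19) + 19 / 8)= 221361 / 9880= 22.40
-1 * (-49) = 49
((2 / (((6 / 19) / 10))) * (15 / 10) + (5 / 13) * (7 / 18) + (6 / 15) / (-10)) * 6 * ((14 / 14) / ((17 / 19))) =10571429 / 16575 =637.79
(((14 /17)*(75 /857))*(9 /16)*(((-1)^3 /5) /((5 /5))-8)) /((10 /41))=-317709 /233104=-1.36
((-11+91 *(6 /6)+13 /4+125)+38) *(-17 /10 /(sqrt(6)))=-3349 *sqrt(6) /48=-170.90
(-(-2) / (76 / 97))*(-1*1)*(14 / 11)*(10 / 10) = -679 / 209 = -3.25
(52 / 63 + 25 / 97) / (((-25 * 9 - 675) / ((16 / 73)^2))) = -0.00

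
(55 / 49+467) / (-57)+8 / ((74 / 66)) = -37118 / 34447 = -1.08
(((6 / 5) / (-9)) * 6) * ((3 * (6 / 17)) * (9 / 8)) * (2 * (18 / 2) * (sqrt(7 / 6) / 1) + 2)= -243 * sqrt(42) / 85 - 162 / 85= -20.43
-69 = -69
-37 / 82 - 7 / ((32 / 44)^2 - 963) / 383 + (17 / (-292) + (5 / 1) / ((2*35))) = -233885799213 / 533996657684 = -0.44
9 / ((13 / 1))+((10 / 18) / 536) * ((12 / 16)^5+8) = 45006259 / 64217088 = 0.70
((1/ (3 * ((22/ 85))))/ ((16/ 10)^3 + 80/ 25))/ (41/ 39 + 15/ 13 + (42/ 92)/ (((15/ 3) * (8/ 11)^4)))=4066400000/ 58317181593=0.07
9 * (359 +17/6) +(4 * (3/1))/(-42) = 45587/14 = 3256.21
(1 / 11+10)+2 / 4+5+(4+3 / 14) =1525 / 77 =19.81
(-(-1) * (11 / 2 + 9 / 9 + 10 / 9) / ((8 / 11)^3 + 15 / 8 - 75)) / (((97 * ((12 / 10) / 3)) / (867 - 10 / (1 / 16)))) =-1289193290 / 676172547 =-1.91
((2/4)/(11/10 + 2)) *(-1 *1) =-5/31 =-0.16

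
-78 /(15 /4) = -104 /5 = -20.80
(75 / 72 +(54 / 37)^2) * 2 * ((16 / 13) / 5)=1.56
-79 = -79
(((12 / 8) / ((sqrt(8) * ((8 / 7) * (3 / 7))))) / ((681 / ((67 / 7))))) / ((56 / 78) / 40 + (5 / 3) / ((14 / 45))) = 0.00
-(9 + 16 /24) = -29 /3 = -9.67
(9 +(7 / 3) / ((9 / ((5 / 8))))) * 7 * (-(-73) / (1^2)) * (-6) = -1011269 / 36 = -28090.81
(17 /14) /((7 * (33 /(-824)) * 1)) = -7004 /1617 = -4.33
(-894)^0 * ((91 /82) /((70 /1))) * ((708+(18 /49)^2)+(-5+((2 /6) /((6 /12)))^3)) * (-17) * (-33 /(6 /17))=1884566454199 /106316280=17726.04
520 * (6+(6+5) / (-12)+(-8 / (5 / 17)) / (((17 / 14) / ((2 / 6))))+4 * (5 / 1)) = 27482 / 3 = 9160.67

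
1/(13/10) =10/13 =0.77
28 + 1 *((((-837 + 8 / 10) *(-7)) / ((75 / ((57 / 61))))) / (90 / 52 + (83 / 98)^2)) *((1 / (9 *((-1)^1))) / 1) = 517873884304 / 20975025375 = 24.69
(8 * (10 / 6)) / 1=40 / 3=13.33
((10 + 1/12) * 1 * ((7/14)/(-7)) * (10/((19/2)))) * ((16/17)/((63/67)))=-324280/427329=-0.76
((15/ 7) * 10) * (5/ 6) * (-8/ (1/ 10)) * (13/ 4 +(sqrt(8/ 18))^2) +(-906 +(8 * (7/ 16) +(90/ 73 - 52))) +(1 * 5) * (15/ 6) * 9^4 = 49788416/ 657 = 75781.46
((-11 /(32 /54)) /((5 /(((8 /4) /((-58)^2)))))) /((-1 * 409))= 297 /55035040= 0.00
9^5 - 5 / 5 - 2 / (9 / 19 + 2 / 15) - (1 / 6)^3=2206382371 / 37368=59044.70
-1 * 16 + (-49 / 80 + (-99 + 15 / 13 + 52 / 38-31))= -2847223 / 19760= -144.09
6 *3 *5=90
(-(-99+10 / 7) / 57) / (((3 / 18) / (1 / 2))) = 683 / 133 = 5.14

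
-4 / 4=-1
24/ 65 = 0.37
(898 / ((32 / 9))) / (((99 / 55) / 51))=114495 / 16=7155.94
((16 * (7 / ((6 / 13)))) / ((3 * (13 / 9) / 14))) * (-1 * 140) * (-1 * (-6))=-658560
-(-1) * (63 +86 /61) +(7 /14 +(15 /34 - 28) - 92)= -56671 /1037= -54.65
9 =9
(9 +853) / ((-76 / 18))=-3879 / 19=-204.16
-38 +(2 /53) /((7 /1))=-37.99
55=55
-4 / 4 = -1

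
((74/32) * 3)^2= 12321/256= 48.13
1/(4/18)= 9/2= 4.50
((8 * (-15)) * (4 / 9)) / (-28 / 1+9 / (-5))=800 / 447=1.79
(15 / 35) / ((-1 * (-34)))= 3 / 238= 0.01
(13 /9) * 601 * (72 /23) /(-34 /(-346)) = 10813192 /391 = 27655.22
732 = 732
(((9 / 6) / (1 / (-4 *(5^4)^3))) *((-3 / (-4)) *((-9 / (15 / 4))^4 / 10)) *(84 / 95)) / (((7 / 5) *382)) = -21870000000 / 3629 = -6026453.57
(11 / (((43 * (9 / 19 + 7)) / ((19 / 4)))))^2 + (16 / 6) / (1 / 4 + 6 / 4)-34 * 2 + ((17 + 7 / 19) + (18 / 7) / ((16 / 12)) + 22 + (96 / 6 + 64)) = 13054529569895 / 238016178624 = 54.85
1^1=1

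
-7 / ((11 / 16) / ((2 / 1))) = -224 / 11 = -20.36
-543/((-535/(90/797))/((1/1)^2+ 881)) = 8620668/85279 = 101.09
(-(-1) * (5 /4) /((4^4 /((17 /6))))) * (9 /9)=85 /6144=0.01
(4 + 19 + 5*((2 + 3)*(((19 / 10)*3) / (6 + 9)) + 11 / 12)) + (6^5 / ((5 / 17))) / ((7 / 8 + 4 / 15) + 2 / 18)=21140.91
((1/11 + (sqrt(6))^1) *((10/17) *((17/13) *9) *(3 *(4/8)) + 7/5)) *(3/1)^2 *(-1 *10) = -13788 *sqrt(6)/13 - 13788/143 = -2694.39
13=13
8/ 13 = 0.62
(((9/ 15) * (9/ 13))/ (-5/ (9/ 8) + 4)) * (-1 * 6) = 729/ 130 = 5.61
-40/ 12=-10/ 3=-3.33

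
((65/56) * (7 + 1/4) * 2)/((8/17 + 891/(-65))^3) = -2543303498125/350496597906896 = -0.01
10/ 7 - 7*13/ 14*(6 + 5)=-981/ 14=-70.07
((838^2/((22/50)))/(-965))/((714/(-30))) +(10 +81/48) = 328140719/4042192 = 81.18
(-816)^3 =-543338496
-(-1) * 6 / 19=6 / 19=0.32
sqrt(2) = 1.41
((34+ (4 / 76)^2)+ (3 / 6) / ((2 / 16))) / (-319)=-13719 / 115159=-0.12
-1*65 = -65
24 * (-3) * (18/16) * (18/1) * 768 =-1119744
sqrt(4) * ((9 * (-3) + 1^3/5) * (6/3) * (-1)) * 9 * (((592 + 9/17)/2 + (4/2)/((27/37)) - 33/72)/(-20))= -14689951/1020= -14401.91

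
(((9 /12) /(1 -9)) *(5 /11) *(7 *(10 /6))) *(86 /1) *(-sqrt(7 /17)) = 7525 *sqrt(119) /2992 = 27.44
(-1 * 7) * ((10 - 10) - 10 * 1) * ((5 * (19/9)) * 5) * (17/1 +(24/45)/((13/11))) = 22629950/351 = 64472.79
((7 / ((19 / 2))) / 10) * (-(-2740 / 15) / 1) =3836 / 285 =13.46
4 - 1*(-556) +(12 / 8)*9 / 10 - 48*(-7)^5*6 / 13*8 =774612511 / 260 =2979278.89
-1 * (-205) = 205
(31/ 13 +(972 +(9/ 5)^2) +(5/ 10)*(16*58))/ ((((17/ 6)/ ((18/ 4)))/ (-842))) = -10651515552/ 5525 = -1927876.12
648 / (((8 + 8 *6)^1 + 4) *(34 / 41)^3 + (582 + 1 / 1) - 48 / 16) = 11165202 / 10583105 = 1.06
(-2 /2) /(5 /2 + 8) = -2 /21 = -0.10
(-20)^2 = 400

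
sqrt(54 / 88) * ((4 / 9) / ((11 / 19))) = 38 * sqrt(33) / 363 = 0.60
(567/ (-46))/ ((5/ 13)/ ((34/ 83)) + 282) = -125307/ 2876357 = -0.04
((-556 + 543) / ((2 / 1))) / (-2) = 13 / 4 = 3.25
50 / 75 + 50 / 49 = 248 / 147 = 1.69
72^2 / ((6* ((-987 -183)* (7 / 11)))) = -528 / 455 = -1.16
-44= -44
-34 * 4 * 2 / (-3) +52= 428 / 3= 142.67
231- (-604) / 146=17165 / 73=235.14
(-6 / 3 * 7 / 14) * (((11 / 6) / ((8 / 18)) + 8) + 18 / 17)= -1793 / 136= -13.18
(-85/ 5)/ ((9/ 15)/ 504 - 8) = 14280/ 6719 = 2.13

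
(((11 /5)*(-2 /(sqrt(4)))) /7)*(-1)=11 /35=0.31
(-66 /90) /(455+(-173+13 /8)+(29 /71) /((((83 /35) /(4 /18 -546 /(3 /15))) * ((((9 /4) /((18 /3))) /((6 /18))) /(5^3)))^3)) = 1106814456 /1289844200959571926931705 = 0.00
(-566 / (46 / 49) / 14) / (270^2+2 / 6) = -849 / 1437178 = -0.00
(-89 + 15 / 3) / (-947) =84 / 947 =0.09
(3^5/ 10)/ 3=8.10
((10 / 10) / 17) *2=2 / 17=0.12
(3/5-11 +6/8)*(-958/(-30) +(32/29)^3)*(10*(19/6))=-44641511617/4390020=-10168.86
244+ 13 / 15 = 3673 / 15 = 244.87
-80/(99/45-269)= 0.30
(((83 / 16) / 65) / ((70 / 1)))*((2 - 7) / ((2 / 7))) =-0.02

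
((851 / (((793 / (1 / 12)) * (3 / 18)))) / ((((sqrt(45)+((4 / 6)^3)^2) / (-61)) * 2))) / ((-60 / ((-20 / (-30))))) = -551448 / 1554198685+150752097 * sqrt(5) / 12433589480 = 0.03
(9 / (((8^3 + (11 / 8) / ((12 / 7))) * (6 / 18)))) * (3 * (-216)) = -1679616 / 49229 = -34.12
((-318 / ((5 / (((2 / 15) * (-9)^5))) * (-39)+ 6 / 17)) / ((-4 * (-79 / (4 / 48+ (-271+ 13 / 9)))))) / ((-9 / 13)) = -253317051 / 244268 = -1037.05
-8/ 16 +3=5/ 2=2.50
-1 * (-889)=889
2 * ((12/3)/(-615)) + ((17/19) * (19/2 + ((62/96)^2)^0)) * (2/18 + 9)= 85.58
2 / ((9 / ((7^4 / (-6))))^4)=33232930569601 / 4251528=7816702.74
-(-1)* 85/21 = 85/21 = 4.05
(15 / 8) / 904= 15 / 7232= 0.00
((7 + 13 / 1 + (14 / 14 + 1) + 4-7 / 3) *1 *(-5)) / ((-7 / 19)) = 6745 / 21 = 321.19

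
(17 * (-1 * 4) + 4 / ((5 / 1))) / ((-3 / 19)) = 2128 / 5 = 425.60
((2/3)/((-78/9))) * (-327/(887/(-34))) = -11118/11531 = -0.96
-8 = -8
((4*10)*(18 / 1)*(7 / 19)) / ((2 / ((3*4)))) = 30240 / 19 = 1591.58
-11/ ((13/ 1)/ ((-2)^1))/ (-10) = -11/ 65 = -0.17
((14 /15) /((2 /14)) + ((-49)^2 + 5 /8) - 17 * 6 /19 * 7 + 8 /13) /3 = 70282213 /88920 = 790.40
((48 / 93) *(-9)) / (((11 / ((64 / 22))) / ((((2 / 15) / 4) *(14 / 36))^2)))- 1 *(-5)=37977307 / 7595775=5.00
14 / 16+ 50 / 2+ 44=559 / 8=69.88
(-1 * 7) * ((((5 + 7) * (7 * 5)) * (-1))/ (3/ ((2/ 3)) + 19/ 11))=64680/ 137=472.12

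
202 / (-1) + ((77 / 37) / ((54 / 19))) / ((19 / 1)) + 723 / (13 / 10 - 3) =-627.26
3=3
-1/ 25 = -0.04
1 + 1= 2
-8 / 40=-1 / 5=-0.20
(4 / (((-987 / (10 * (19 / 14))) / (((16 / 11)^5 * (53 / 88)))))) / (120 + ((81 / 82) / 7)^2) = -17749948497920 / 9877620070901781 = -0.00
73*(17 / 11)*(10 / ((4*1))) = 6205 / 22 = 282.05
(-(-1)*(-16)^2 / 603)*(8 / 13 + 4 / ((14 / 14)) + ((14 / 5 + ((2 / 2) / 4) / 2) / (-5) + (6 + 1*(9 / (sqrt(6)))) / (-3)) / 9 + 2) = 4738528 / 1763775 - 128*sqrt(6) / 5427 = 2.63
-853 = -853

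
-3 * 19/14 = -57/14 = -4.07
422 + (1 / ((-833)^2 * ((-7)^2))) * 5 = 14348236747 / 34000561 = 422.00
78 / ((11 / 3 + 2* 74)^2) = 0.00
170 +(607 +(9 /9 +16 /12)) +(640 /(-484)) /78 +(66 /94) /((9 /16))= 57707922 /73931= 780.56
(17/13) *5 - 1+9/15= 399/65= 6.14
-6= -6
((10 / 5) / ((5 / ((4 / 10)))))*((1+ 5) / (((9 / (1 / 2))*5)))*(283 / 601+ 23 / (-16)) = -1859 / 180300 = -0.01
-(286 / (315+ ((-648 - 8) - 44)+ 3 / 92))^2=-692321344 / 1254363889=-0.55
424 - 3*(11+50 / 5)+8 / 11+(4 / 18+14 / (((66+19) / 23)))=3077683 / 8415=365.74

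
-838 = -838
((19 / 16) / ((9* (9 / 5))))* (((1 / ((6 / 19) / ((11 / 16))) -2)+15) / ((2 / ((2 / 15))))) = 27683 / 373248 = 0.07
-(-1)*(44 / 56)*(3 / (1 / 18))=297 / 7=42.43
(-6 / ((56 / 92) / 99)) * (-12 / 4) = 20493 / 7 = 2927.57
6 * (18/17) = 108/17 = 6.35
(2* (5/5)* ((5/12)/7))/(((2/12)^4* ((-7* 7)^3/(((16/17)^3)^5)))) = -1245155224975394734080/2357328467109548227614599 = -0.00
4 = 4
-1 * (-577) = 577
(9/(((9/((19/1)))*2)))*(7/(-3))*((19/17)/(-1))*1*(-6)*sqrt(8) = -5054*sqrt(2)/17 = -420.44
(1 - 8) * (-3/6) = 7/2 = 3.50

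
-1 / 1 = -1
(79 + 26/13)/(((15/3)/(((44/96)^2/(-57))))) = -363/6080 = -0.06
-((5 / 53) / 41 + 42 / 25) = -91391 / 54325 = -1.68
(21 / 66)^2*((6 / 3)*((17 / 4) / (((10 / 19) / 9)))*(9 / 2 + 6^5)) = 2216555523 / 19360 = 114491.50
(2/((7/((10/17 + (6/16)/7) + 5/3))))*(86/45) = 283499/224910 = 1.26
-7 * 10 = -70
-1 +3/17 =-14/17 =-0.82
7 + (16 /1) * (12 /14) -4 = 117 /7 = 16.71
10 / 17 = 0.59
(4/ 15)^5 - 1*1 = -1.00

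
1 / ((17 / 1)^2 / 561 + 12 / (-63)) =77 / 25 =3.08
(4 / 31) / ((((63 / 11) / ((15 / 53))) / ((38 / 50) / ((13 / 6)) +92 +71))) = 1.04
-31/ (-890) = 31/ 890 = 0.03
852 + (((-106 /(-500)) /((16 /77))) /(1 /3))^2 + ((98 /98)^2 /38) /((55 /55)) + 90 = 289223929931 /304000000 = 951.39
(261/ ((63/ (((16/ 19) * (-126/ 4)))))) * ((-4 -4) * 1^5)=16704/ 19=879.16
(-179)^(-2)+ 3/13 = 96136/416533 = 0.23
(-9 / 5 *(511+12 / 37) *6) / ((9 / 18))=-2043252 / 185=-11044.61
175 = 175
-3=-3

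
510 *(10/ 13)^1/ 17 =300/ 13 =23.08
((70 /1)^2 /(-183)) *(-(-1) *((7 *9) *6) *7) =-4321800 /61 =-70849.18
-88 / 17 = -5.18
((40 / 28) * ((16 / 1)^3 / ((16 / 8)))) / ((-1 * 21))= -20480 / 147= -139.32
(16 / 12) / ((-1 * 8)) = -1 / 6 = -0.17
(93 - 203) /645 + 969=124979 /129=968.83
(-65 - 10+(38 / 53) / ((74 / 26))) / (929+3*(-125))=-146581 / 1086394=-0.13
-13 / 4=-3.25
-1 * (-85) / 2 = 85 / 2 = 42.50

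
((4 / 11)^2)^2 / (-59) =-256 / 863819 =-0.00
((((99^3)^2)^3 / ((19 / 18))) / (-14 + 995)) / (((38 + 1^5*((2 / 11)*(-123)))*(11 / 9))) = 42169403911439190873663480000000.00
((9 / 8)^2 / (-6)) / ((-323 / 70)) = 945 / 20672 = 0.05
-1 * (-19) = 19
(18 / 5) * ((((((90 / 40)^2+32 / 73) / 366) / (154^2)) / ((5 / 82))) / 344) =31611 / 290631421696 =0.00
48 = 48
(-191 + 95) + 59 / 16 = -1477 / 16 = -92.31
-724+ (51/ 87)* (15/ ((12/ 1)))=-83899/ 116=-723.27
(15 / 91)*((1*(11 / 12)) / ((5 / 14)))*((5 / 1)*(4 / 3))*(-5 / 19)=-550 / 741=-0.74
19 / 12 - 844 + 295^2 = 1034191 / 12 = 86182.58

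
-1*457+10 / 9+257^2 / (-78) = -304825 / 234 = -1302.67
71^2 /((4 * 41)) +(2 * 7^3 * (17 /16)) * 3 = 2217.36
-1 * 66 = -66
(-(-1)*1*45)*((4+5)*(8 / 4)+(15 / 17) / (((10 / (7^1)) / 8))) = 17550 / 17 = 1032.35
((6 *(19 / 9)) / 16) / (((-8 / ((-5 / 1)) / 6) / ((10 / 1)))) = 475 / 16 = 29.69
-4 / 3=-1.33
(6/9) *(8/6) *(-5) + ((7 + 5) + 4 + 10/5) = 122/9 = 13.56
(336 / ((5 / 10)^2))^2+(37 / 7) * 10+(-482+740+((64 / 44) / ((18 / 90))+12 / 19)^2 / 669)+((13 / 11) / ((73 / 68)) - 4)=26978151274167256 / 14932742979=1806644.05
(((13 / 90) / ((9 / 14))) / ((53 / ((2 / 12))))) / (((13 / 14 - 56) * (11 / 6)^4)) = -10192 / 8974127745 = -0.00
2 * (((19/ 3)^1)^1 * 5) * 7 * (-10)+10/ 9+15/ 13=-518435/ 117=-4431.07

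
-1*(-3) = 3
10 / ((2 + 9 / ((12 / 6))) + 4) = 20 / 21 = 0.95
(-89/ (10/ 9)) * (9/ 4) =-7209/ 40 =-180.22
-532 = -532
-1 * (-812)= 812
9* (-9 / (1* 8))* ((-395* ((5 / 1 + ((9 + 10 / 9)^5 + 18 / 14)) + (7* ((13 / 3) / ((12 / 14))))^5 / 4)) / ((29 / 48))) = 97401633131413795 / 1052352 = 92556134384.14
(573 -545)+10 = 38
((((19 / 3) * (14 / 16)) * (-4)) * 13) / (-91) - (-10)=79 / 6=13.17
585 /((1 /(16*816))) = 7637760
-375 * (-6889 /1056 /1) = 861125 /352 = 2446.38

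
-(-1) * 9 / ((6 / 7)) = 21 / 2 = 10.50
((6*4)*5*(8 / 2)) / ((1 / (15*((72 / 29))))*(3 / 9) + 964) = 1555200 / 3123389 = 0.50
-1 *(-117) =117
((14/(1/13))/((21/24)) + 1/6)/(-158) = -1.32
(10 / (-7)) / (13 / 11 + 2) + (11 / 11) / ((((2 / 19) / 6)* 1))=2771 / 49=56.55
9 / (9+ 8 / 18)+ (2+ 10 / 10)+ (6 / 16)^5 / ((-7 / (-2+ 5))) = 77008371 / 19496960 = 3.95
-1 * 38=-38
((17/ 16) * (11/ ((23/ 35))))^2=42837025/ 135424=316.32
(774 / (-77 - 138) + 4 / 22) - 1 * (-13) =527 / 55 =9.58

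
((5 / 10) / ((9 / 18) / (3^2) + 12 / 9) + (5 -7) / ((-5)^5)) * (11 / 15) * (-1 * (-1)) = 12397 / 46875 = 0.26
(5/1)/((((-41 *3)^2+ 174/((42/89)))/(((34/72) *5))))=2975/3905424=0.00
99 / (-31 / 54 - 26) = -5346 / 1435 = -3.73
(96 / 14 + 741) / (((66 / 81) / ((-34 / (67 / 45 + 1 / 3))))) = -108128925 / 6314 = -17125.27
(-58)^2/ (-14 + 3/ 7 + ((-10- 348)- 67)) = -11774/ 1535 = -7.67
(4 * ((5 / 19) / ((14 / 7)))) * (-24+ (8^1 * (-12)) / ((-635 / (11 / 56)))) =-213096 / 16891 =-12.62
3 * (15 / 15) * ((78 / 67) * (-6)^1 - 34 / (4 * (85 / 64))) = -13452 / 335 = -40.16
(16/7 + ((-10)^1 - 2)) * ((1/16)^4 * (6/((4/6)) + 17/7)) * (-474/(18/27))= 60435/50176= 1.20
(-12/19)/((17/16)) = -192/323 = -0.59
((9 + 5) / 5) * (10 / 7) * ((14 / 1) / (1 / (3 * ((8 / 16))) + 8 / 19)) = 51.48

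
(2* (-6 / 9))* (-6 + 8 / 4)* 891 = 4752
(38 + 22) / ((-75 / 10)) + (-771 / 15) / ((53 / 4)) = -3148 / 265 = -11.88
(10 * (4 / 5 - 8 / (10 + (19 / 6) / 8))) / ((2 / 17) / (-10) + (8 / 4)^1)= 0.15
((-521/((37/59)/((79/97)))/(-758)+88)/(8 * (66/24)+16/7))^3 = 4850868027501817812364502979/98917869979602711991864000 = 49.04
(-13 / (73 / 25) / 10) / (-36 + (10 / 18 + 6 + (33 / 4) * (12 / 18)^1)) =585 / 31463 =0.02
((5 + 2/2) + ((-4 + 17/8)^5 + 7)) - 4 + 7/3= -1164013/98304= -11.84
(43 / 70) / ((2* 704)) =43 / 98560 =0.00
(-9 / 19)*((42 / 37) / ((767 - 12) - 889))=189 / 47101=0.00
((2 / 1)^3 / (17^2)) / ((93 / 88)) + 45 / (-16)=-2.79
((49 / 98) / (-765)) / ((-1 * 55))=1 / 84150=0.00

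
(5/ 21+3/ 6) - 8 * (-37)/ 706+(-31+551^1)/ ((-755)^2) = 1957753699/ 1690238130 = 1.16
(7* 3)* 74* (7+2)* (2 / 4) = 6993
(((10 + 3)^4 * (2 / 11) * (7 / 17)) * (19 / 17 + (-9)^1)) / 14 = -3827174 / 3179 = -1203.89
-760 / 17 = -44.71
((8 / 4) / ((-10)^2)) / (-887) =-1 / 44350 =-0.00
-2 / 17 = -0.12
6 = 6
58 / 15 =3.87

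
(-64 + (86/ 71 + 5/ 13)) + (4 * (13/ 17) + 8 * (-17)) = -3065163/ 15691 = -195.35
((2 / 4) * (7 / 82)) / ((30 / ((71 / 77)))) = 71 / 54120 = 0.00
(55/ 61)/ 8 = 55/ 488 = 0.11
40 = 40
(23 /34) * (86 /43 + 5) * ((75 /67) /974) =12075 /2218772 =0.01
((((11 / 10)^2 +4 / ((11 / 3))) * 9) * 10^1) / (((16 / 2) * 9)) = 2531 / 880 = 2.88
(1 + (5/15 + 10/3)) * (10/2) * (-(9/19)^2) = -1890/361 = -5.24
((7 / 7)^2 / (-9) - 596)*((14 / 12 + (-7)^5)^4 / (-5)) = 110928957739999607770625 / 11664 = 9510370176611763354.82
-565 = -565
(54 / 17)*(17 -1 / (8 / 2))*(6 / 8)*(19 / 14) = 103113 / 1904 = 54.16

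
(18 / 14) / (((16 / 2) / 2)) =9 / 28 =0.32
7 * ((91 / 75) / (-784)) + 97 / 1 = 116387 / 1200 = 96.99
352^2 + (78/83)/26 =10284035/83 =123904.04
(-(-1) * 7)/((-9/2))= -14/9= -1.56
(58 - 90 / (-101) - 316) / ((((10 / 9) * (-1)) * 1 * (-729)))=-4328 / 13635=-0.32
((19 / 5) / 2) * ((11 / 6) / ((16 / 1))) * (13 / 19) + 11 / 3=1221 / 320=3.82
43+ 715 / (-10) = -57 / 2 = -28.50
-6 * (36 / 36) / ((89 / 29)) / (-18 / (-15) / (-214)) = 31030 / 89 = 348.65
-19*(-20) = 380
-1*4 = -4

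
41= 41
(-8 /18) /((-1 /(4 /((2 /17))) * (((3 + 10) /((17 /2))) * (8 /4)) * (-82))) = -289 /4797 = -0.06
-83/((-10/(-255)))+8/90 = -2116.41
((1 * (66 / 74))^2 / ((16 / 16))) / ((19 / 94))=102366 / 26011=3.94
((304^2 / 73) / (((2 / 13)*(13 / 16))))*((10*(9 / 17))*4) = 266158080 / 1241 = 214470.65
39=39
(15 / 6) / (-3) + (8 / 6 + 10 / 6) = 13 / 6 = 2.17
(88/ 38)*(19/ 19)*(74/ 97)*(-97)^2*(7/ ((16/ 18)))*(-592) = -1472408784/ 19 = -77495199.16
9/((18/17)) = 17/2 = 8.50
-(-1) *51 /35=51 /35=1.46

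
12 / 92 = 3 / 23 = 0.13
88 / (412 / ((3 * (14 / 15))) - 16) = 308 / 459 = 0.67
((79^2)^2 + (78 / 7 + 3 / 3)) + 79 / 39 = 10633375981 / 273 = 38950095.17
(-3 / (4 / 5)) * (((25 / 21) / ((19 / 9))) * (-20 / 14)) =5625 / 1862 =3.02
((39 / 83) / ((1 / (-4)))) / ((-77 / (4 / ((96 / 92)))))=598 / 6391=0.09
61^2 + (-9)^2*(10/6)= 3856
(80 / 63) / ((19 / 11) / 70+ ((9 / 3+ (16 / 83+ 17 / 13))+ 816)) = 9495200 / 6135452109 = 0.00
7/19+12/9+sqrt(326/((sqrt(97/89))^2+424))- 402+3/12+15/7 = -635057/1596+sqrt(1097686662)/37833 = -397.03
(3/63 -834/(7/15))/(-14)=37529/294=127.65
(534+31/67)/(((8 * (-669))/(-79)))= 2828911/358584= 7.89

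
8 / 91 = 0.09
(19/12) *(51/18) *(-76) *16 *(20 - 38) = 98192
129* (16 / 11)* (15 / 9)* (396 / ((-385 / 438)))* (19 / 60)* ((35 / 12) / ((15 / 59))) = -511828.22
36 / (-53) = -36 / 53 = -0.68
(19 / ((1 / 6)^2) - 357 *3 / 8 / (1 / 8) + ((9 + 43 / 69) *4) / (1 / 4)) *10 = -2330.29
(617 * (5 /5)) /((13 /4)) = 2468 /13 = 189.85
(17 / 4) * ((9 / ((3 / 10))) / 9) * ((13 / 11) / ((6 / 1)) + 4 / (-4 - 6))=-1139 / 396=-2.88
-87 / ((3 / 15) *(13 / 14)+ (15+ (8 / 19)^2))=-75810 / 13387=-5.66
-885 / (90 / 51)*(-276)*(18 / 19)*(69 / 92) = 1868589 / 19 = 98346.79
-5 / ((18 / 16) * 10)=-4 / 9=-0.44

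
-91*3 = -273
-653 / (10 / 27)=-17631 / 10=-1763.10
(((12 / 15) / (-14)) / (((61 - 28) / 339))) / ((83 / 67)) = -15142 / 31955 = -0.47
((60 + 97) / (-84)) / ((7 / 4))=-1.07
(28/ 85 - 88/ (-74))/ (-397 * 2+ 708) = -2388/ 135235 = -0.02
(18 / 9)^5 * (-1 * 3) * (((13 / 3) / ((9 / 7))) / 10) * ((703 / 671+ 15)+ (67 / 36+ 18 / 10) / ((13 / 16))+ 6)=-1167403552 / 1358775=-859.16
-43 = -43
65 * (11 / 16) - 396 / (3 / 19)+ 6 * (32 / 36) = -117983 / 48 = -2457.98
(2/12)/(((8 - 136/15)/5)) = -25/32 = -0.78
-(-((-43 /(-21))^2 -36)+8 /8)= -14468 /441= -32.81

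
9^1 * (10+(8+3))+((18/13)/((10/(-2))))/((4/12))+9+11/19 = 244219/1235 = 197.75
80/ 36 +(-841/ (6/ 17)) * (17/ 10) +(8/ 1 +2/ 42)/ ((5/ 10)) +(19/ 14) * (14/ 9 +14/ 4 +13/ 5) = -844643/ 210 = -4022.11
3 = 3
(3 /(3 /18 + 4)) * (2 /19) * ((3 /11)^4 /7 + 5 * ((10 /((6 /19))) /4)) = 146046891 /48681325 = 3.00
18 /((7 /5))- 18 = -36 /7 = -5.14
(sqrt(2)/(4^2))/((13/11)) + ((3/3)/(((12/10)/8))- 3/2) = 11 * sqrt(2)/208 + 31/6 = 5.24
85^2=7225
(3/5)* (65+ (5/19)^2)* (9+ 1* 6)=211410/361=585.62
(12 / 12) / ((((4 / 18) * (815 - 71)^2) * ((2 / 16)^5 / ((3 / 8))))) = 96 / 961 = 0.10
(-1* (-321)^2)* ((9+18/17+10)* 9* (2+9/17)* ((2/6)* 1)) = -4532670549/289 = -15683981.14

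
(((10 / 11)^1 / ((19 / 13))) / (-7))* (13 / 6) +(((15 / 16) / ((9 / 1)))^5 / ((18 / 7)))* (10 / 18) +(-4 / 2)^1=-132406683523831 / 60390069239808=-2.19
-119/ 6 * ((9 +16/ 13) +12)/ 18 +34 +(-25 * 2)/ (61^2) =49586545/ 5224284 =9.49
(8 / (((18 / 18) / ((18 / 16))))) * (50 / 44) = 225 / 22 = 10.23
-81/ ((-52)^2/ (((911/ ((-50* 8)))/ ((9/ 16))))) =8199/ 67600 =0.12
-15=-15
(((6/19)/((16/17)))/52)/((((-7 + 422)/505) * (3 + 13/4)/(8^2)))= 41208/512525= 0.08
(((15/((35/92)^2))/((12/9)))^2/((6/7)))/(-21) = -335.67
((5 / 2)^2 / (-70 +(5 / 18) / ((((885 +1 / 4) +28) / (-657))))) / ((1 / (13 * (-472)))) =14009255 / 25644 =546.30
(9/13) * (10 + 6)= 144/13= 11.08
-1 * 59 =-59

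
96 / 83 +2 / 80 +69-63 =23843 / 3320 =7.18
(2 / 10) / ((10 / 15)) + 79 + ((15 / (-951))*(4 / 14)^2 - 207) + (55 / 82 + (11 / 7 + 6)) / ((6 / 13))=-1399080367 / 12737060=-109.84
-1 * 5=-5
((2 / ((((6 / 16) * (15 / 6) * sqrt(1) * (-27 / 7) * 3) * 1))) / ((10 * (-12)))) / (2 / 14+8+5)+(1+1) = 838399 / 419175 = 2.00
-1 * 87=-87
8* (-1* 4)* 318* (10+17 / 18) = -334112 / 3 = -111370.67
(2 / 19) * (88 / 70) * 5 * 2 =176 / 133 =1.32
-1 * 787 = -787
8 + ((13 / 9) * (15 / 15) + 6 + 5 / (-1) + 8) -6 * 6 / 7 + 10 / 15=880 / 63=13.97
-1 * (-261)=261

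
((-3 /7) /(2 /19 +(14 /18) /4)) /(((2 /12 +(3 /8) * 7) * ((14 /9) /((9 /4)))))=-498636 /673015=-0.74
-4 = -4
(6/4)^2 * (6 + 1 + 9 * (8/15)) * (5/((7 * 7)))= 531/196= 2.71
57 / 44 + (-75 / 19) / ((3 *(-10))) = 1.43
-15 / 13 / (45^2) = -1 / 1755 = -0.00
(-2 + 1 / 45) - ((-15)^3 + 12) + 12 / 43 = 6504118 / 1935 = 3361.30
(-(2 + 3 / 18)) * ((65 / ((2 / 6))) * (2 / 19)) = -845 / 19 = -44.47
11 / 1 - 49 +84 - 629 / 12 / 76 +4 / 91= 3764041 / 82992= 45.35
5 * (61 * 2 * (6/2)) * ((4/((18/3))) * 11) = 13420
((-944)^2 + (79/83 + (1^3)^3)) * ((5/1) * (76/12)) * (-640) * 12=-17988154240000/83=-216724749879.52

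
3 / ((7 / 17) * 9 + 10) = 51 / 233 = 0.22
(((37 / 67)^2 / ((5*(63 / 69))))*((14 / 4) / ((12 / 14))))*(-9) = -220409 / 89780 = -2.45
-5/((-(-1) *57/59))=-295/57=-5.18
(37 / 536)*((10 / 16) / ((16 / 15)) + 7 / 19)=85877 / 1303552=0.07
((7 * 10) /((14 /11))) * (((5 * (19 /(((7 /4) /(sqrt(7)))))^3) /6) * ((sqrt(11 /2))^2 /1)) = 331975600 * sqrt(7) /147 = 5974999.18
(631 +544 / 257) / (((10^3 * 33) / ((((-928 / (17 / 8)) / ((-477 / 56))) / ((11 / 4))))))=3758117888 / 10506898875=0.36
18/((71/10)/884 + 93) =159120/822191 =0.19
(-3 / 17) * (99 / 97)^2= -29403 / 159953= -0.18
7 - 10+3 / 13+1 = -1.77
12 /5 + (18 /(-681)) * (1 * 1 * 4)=2604 /1135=2.29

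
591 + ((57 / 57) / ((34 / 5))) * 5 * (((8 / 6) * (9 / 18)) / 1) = 30166 / 51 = 591.49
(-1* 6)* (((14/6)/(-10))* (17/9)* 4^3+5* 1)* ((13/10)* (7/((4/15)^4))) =64148175/256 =250578.81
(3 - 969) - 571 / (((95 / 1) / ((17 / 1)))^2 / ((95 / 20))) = -2000419 / 1900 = -1052.85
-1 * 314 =-314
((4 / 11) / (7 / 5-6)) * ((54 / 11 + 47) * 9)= -102780 / 2783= -36.93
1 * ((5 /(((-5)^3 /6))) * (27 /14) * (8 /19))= -648 /3325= -0.19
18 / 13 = 1.38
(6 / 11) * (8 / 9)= 16 / 33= 0.48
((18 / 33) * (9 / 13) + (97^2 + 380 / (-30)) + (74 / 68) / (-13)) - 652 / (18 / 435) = -92767535 / 14586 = -6360.04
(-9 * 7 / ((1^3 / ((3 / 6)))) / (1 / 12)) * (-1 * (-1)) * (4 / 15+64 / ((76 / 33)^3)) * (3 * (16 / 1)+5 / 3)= -3545100678 / 34295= -103370.77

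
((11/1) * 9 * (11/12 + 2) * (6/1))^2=12006225/4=3001556.25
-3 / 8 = -0.38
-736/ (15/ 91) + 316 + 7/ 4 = -248839/ 60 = -4147.32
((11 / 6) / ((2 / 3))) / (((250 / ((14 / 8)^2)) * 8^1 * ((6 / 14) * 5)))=3773 / 1920000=0.00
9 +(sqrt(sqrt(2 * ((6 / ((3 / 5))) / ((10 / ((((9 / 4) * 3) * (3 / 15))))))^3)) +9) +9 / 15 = 9 * 15^(1 / 4) * 2^(3 / 4) / 20 +93 / 5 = 20.09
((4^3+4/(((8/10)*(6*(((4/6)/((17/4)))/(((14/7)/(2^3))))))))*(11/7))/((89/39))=44.99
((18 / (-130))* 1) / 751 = -9 / 48815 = -0.00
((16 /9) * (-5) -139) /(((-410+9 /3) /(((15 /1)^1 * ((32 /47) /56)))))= 2420 /36519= 0.07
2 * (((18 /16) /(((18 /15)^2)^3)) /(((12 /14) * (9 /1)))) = 0.10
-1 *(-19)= 19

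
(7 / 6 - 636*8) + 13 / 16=-244129 / 48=-5086.02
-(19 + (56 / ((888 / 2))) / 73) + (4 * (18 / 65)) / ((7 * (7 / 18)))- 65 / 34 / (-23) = -373601263379 / 20181899010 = -18.51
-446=-446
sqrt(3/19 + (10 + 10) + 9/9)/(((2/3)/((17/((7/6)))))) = 153 * sqrt(7638)/133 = 100.54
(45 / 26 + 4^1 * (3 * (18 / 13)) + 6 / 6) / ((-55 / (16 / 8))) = -503 / 715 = -0.70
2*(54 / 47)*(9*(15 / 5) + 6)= 3564 / 47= 75.83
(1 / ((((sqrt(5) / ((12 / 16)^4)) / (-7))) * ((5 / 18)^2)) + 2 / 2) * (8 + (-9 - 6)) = -7 + 321489 * sqrt(5) / 8000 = 82.86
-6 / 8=-3 / 4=-0.75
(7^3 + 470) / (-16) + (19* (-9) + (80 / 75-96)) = -76019 / 240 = -316.75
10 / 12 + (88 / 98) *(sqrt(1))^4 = 509 / 294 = 1.73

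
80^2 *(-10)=-64000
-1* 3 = -3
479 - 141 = 338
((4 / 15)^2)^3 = 4096 / 11390625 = 0.00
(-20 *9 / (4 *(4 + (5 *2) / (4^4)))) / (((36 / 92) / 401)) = -5902720 / 517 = -11417.25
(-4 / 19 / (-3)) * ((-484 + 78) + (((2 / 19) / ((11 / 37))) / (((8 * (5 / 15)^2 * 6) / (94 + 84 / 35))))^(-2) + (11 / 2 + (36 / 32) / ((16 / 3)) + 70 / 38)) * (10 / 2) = -3467029356301115 / 24800388130656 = -139.80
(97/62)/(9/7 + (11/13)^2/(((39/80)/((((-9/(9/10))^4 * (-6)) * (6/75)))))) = -1491763/6720566074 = -0.00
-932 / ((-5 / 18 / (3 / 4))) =2516.40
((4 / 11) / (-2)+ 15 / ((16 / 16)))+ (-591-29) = -6657 / 11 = -605.18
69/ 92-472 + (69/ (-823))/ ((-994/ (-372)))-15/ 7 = -110654393/ 233732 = -473.42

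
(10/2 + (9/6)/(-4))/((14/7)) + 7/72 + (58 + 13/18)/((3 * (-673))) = 692137/290736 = 2.38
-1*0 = 0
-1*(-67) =67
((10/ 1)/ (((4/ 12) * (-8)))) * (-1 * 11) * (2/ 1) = 165/ 2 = 82.50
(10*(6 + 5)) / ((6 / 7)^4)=132055 / 648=203.79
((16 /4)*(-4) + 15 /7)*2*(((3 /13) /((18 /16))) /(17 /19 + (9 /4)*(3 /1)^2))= -0.27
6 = 6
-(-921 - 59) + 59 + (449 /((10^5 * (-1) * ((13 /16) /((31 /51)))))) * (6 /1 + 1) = 4305258817 /4143750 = 1038.98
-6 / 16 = -3 / 8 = -0.38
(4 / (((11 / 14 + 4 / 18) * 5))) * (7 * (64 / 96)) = 3.70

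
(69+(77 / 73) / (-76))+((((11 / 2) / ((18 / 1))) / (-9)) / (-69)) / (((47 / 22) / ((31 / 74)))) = 1859955194411 / 26961257754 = 68.99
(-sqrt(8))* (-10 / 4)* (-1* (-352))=1760* sqrt(2)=2489.02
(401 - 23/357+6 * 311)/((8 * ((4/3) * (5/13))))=657553/1190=552.57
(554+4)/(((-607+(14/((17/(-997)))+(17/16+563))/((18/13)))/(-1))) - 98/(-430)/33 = 70155781/98684355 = 0.71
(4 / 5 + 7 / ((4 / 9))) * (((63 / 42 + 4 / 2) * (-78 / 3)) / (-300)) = 30121 / 6000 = 5.02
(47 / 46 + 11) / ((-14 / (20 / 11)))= -395 / 253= -1.56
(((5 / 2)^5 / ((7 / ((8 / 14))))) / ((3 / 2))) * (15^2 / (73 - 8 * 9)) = 234375 / 196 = 1195.79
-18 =-18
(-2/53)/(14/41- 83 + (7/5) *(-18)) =410/1171883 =0.00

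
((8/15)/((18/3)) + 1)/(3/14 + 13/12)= 1372/1635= 0.84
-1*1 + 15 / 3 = 4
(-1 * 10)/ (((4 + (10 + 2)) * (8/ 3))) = -15/ 64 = -0.23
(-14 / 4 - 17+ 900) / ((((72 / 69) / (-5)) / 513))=-34590735 / 16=-2161920.94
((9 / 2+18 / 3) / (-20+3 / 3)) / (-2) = 21 / 76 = 0.28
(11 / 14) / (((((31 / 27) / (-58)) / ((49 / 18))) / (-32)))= 107184 / 31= 3457.55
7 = 7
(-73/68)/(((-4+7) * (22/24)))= -73/187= -0.39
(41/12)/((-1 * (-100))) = 41/1200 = 0.03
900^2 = 810000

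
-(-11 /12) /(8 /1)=0.11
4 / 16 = 1 / 4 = 0.25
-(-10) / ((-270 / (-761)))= 761 / 27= 28.19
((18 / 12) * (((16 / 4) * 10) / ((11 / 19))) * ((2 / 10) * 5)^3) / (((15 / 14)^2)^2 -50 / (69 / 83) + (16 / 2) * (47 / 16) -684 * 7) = -3021802560 / 140637337313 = -0.02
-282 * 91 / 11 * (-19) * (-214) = -104341692 / 11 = -9485608.36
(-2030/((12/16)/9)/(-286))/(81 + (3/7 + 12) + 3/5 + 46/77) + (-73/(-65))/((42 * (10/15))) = 62341463/66304420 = 0.94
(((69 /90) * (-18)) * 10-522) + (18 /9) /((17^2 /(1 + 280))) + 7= -188155 /289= -651.06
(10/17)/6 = 0.10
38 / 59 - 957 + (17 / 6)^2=-2014249 / 2124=-948.33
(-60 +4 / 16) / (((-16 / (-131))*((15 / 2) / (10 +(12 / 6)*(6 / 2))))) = -31309 / 30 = -1043.63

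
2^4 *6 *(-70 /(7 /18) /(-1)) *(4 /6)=11520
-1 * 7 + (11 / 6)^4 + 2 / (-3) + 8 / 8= 6001 / 1296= 4.63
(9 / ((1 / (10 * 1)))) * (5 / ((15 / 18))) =540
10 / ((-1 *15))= -2 / 3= -0.67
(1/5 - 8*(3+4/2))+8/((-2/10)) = -399/5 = -79.80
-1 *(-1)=1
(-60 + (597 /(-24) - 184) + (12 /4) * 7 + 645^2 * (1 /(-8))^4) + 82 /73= -43410911 /299008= -145.18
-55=-55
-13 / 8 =-1.62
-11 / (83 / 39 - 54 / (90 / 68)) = 2145 / 7541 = 0.28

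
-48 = -48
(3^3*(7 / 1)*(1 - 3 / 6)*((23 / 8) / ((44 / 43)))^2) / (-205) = -184864869 / 50800640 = -3.64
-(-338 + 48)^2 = -84100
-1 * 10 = -10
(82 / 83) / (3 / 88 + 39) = 0.03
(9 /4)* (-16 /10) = -18 /5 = -3.60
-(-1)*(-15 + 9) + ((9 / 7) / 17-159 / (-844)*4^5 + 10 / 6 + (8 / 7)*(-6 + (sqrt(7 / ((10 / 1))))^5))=7*sqrt(70) / 125 + 13694080 / 75327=182.26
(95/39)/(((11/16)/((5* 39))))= 7600/11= 690.91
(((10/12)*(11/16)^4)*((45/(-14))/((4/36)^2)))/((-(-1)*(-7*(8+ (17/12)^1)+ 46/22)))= 117406179/154599424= 0.76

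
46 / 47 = 0.98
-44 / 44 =-1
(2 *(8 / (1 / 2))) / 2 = 16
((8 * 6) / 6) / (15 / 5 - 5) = -4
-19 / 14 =-1.36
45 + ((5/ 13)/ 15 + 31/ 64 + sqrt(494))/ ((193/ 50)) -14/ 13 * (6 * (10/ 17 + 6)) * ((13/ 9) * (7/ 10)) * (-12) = 50 * sqrt(494)/ 193 + 11498902981/ 20473440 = 567.41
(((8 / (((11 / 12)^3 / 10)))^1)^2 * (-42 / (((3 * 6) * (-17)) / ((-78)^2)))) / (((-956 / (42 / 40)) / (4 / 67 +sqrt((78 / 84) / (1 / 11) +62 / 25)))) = -35841.06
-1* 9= -9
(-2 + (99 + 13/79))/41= 7676/3239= 2.37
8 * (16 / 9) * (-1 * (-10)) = 1280 / 9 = 142.22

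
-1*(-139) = 139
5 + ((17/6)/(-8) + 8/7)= 1945/336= 5.79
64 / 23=2.78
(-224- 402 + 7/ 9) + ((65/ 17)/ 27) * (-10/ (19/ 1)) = -5453213/ 8721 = -625.30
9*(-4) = -36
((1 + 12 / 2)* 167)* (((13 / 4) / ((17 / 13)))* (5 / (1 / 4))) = 987805 / 17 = 58106.18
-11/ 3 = -3.67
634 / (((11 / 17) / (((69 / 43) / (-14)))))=-371841 / 3311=-112.30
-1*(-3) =3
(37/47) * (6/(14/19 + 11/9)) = 37962/15745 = 2.41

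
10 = 10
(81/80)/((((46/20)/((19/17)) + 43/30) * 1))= 0.29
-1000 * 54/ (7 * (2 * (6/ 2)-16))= 5400/ 7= 771.43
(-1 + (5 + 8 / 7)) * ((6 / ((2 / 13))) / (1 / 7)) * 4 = 5616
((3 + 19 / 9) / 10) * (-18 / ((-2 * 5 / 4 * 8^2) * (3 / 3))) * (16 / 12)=23 / 300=0.08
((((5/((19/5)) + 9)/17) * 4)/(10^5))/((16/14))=343/16150000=0.00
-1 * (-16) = 16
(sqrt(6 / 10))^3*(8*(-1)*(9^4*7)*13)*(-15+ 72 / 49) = 1357182216*sqrt(15) / 175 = 30036252.12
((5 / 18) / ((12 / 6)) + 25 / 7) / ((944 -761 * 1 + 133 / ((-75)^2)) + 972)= 584375 / 181916224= 0.00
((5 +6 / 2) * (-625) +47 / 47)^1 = -4999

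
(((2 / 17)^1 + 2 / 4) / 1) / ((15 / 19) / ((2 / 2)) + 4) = 0.13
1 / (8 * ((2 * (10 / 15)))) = 3 / 32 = 0.09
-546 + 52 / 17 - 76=-10522 / 17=-618.94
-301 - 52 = -353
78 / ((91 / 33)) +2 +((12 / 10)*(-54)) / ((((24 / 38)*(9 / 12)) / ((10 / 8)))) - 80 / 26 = -13085 / 91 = -143.79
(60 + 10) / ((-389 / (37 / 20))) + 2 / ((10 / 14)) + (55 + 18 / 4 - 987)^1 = -1799189 / 1945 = -925.03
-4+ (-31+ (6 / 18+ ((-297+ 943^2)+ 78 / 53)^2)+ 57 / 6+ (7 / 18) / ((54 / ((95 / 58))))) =125142278604175176677 / 158360184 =790238274818.97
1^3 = 1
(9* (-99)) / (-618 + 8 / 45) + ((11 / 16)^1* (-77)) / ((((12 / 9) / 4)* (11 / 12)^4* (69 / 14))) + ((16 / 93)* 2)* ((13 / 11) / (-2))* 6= -108930357857 / 2398561946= -45.41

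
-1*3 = -3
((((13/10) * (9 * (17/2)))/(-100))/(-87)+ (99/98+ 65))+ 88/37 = 7192535019/105154000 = 68.40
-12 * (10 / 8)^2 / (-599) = 75 / 2396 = 0.03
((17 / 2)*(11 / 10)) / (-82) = -187 / 1640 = -0.11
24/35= 0.69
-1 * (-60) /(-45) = -4 /3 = -1.33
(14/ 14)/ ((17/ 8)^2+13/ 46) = 0.21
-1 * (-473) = 473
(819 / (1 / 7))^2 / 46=32867289 / 46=714506.28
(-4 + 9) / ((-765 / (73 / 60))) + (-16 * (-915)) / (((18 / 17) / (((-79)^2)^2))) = 4943887041232727 / 9180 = 538549786626.66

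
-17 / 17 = -1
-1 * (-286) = 286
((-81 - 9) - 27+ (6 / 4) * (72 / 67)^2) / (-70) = 517437 / 314230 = 1.65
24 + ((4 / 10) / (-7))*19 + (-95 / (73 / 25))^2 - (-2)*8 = 204679973 / 186515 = 1097.39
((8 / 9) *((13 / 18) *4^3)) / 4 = 832 / 81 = 10.27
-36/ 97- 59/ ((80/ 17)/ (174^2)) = -736396299/ 1940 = -379585.72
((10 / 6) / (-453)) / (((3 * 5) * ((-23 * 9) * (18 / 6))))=1 / 2531817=0.00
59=59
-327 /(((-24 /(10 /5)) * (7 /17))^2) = -31501 /2352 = -13.39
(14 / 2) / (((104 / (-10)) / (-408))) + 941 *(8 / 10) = 66782 / 65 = 1027.42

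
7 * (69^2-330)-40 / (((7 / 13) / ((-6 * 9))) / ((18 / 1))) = 722559 / 7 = 103222.71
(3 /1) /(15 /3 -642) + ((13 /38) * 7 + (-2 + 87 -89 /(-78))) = 88.53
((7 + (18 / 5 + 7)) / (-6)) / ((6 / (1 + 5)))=-44 / 15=-2.93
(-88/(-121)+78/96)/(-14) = -271/2464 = -0.11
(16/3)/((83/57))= 304/83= 3.66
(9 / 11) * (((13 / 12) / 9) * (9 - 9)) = 0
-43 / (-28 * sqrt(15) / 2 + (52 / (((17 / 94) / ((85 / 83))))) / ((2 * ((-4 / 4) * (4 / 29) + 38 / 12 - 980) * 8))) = -10750206196223 / 39018833375997541 + 119843574119571722 * sqrt(15) / 585282500639963115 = 0.79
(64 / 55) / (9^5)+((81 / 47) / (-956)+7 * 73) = 74567635431493 / 145925431740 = 511.00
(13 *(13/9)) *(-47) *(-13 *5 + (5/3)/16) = 24742445/432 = 57274.18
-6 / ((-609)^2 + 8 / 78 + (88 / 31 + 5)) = -3627 / 224202365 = -0.00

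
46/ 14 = 23/ 7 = 3.29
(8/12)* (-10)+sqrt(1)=-17/3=-5.67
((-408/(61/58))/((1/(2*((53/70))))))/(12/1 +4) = -78387/2135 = -36.72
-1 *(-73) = 73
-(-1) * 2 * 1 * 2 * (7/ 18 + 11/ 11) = 50/ 9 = 5.56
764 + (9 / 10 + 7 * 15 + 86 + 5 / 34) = 81264 / 85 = 956.05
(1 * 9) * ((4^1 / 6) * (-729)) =-4374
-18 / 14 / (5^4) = -9 / 4375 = -0.00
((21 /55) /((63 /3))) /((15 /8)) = 8 /825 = 0.01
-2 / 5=-0.40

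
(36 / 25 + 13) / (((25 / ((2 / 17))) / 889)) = 641858 / 10625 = 60.41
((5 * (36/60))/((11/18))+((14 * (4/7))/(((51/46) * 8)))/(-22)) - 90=-47759/561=-85.13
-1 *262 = -262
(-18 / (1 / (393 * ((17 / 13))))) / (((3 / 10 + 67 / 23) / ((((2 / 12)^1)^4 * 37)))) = -9475885 / 115284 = -82.20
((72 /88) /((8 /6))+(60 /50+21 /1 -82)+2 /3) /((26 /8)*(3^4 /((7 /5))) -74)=-270361 /526845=-0.51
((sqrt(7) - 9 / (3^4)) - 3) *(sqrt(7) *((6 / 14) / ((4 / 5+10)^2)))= 25 / 972 - 25 *sqrt(7) / 2187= -0.00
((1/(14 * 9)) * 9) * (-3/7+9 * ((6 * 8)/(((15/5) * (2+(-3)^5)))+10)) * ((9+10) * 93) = 265224933/23618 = 11229.78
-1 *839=-839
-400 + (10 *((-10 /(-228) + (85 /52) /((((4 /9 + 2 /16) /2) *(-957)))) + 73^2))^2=266736867010765213873825 /93925928188521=2839864051.97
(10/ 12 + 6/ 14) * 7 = 53/ 6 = 8.83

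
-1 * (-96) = 96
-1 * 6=-6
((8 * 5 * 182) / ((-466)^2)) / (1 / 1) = 1820 / 54289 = 0.03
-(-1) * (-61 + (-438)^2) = 191783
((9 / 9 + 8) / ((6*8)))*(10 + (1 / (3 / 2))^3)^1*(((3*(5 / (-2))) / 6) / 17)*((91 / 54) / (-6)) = 63245 / 1586304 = 0.04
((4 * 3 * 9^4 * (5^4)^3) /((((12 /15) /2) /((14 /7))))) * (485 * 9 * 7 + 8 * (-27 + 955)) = 3650100864257812500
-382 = -382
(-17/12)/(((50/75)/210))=-1785/4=-446.25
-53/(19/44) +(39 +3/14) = -22217/266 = -83.52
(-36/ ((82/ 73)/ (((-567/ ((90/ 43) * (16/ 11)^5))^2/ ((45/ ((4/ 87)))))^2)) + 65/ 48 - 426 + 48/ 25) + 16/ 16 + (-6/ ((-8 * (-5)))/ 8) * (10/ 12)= -509997834779327216414423454670603339/ 976991512174969419680710656000000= -522.01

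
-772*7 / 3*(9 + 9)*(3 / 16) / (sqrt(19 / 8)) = -12159*sqrt(38) / 19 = -3944.90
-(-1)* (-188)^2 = 35344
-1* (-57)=57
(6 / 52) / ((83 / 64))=96 / 1079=0.09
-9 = -9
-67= -67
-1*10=-10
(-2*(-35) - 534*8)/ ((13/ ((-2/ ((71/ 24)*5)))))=201696/ 4615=43.70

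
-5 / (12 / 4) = -5 / 3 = -1.67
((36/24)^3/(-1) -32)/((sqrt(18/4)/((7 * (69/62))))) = -45563 * sqrt(2)/496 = -129.91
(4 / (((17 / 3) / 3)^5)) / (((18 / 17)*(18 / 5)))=3645 / 83521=0.04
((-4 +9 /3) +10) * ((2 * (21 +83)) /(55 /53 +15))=49608 /425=116.72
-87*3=-261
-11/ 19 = -0.58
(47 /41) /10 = 47 /410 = 0.11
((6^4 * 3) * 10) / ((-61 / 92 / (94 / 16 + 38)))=-156939120 / 61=-2572772.46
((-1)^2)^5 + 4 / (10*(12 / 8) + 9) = 7 / 6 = 1.17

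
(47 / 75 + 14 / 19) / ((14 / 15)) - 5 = -4707 / 1330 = -3.54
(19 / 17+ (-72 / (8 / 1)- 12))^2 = 114244 / 289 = 395.31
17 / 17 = 1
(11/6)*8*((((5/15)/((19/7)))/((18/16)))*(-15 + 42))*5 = 12320/57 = 216.14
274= 274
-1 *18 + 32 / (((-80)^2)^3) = -147455999999 / 8192000000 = -18.00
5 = 5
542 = 542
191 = 191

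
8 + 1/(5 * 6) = 241/30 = 8.03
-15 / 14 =-1.07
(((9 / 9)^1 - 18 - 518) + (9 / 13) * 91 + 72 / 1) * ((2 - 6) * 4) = 6400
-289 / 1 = -289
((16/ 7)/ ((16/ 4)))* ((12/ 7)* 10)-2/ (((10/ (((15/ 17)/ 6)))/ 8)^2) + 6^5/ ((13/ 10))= 1102957624/ 184093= 5991.31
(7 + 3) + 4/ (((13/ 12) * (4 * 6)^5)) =21565441/ 2156544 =10.00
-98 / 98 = -1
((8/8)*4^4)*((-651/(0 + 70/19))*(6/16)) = -84816/5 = -16963.20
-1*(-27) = 27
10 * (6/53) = 1.13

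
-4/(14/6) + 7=37/7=5.29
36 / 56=9 / 14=0.64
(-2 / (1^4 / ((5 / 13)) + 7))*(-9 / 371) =15 / 2968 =0.01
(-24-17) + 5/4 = -159/4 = -39.75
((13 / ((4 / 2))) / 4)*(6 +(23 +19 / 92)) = 47.46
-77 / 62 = -1.24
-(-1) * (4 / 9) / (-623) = -4 / 5607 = -0.00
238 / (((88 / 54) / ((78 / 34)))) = 7371 / 22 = 335.05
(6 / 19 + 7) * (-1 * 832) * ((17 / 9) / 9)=-1966016 / 1539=-1277.46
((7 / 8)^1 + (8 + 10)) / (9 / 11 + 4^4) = 1661 / 22600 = 0.07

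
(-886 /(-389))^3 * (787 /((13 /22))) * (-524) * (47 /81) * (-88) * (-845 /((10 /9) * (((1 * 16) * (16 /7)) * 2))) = -4638545566869957743 /1059549642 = -4377846382.09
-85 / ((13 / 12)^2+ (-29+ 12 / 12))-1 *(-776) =3009928 / 3863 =779.17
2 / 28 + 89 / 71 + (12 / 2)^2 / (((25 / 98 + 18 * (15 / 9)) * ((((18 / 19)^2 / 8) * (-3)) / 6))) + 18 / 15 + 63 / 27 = -433786289 / 26524890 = -16.35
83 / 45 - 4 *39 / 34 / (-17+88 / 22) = 2.20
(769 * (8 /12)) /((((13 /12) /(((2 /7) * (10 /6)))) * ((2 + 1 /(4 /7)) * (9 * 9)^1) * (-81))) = -49216 /5373459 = -0.01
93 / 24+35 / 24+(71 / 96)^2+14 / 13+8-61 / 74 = 62649745 / 4432896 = 14.13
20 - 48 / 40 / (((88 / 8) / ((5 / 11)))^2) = 292790 / 14641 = 20.00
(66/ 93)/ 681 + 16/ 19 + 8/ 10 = 3295406/ 2005545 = 1.64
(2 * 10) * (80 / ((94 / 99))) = 79200 / 47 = 1685.11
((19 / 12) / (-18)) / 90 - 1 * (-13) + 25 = 738701 / 19440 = 38.00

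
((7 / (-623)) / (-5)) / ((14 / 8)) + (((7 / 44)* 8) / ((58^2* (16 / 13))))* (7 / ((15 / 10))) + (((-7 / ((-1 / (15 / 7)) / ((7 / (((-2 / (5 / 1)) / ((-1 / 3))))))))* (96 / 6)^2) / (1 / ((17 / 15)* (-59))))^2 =9309462538141477905341 / 4149628560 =2243444781511.11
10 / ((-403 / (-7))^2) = 490 / 162409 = 0.00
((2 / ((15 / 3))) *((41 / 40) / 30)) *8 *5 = 41 / 75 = 0.55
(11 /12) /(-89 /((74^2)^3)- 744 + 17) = -451567847984 /358134355074123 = -0.00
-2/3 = -0.67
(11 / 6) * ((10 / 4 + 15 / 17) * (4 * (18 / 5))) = 1518 / 17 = 89.29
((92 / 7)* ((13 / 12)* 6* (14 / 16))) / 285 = 299 / 1140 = 0.26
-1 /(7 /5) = -5 /7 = -0.71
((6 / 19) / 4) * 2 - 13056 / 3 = -82685 / 19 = -4351.84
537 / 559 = 0.96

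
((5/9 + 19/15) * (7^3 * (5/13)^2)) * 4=562520/1521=369.84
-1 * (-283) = 283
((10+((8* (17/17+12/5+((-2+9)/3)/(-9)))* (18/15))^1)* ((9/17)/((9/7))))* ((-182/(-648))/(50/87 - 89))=-1702909/32428350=-0.05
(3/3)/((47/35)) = 35/47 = 0.74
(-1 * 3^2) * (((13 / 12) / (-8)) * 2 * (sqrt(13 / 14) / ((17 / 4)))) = 39 * sqrt(182) / 952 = 0.55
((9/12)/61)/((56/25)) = 75/13664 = 0.01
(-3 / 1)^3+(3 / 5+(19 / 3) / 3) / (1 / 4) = -727 / 45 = -16.16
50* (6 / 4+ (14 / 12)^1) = 400 / 3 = 133.33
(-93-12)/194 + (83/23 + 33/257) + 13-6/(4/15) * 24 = -600664013/1146734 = -523.80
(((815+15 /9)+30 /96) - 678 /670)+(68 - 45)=13490593 /16080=838.97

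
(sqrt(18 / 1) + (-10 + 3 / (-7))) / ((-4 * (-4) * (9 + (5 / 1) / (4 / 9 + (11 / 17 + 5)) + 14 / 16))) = -17009 / 279118 + 699 * sqrt(2) / 39874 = -0.04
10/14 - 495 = -3460/7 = -494.29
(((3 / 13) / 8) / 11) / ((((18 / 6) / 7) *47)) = 7 / 53768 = 0.00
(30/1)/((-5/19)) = -114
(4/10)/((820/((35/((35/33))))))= 33/2050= 0.02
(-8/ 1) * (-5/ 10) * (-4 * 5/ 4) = -20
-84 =-84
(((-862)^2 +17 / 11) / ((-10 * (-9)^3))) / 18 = 8173501 / 1443420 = 5.66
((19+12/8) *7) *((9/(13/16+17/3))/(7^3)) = 8856/15239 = 0.58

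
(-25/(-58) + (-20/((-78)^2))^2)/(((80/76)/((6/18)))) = 219782405/1610154936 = 0.14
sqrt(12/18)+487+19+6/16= sqrt(6)/3+4051/8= 507.19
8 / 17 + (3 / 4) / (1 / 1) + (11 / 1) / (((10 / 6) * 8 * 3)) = 1.50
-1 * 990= -990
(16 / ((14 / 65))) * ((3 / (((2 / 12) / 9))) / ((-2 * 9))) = -4680 / 7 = -668.57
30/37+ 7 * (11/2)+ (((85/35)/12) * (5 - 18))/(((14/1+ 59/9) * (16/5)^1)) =650953/16576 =39.27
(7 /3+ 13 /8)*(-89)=-8455 /24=-352.29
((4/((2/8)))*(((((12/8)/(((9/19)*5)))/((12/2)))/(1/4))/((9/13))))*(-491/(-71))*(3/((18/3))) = 970216/28755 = 33.74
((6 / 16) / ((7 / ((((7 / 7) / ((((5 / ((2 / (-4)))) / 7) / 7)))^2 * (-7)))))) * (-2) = 7203 / 400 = 18.01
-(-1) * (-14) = -14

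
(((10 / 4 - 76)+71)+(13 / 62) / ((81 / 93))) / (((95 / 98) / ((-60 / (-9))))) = -23912 / 1539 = -15.54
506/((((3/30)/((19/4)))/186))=4470510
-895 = -895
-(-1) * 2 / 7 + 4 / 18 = 32 / 63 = 0.51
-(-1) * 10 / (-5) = -2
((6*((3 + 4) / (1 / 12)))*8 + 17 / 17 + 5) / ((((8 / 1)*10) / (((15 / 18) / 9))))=673 / 144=4.67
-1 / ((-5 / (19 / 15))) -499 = -37406 / 75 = -498.75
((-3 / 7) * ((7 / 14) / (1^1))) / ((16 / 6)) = -9 / 112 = -0.08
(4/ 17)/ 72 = 1/ 306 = 0.00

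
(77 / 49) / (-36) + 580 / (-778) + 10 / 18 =-7633 / 32676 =-0.23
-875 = -875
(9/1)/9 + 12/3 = 5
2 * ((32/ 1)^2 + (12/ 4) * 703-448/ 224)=6262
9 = 9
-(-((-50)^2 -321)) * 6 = 13074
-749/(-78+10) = 749/68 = 11.01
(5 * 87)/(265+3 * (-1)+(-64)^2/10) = 2175/3358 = 0.65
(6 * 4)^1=24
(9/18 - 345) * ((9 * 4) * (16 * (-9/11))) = 1785888/11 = 162353.45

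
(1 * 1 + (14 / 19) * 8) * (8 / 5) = 1048 / 95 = 11.03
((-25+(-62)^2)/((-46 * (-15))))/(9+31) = 1273/9200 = 0.14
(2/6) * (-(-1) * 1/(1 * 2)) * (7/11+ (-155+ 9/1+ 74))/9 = -785/594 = -1.32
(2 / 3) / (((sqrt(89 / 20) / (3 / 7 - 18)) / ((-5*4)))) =111.06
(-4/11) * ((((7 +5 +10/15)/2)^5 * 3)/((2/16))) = -79235168/891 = -88928.36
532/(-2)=-266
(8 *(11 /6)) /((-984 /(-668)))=3674 /369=9.96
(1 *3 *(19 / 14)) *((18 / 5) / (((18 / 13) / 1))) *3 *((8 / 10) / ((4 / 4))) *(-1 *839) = -3730194 / 175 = -21315.39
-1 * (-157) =157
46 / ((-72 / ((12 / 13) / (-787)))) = 23 / 30693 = 0.00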